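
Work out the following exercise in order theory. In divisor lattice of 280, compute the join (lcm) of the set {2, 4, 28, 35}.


In a divisor lattice, join = lcm (least common multiple).
Compute lcm iteratively: start with first element, then lcm(current, next).
Elements: [2, 4, 28, 35]
lcm(2,4) = 4
lcm(4,28) = 28
lcm(28,35) = 140
Final lcm = 140


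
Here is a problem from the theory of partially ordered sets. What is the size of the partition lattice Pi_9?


B(n) = number of set partitions of an n-element set.
B(n) satisfies the recurrence: B(n+1) = sum_k C(n,k)*B(k).
B(9) = 21147


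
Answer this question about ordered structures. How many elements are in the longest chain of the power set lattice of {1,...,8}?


A chain is a totally ordered subset; we count the number of elements in a maximum chain.
Compute, for each element x, the size of the longest chain ending at x:
  {}: 1
  {1}: 2
  {2}: 2
  {3}: 2
  {4}: 2
  {5}: 2
  ...
A maximum chain: {} < {1} < {1,2} < {1,2,3} < {1,2,3,4} < {1,2,3,4,5} < {1,2,3,4,5,6} < {1,2,3,4,5,6,7} < {1,2,3,4,5,6,7,8}
Number of elements in the longest chain: 9


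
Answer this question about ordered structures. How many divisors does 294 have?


Divisors of 294: [1, 2, 3, 6, 7, 14, 21, 42, 49, 98, 147, 294]
Count: 12


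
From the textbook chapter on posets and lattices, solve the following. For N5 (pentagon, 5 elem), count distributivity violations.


Distributive law: a ^ (b v c) = (a ^ b) v (a ^ c).
Check all 5^3 = 125 ordered triples (a,b,c).
  e.g. a=b, b=a, c=c: lhs=b != rhs=a
  e.g. a=b, b=c, c=a: lhs=b != rhs=a
Total violating triples: 2


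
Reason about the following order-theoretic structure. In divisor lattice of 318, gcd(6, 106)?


Meet=gcd.
gcd(6,106)=2


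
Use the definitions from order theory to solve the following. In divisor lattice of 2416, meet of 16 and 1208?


In a divisor lattice, meet = gcd (greatest common divisor).
By Euclidean algorithm or factoring: gcd(16,1208) = 8


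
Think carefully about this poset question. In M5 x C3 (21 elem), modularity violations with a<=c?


Modular law: if a <= c then a v (b ^ c) = (a v b) ^ c.
Check all triples (a,b,c) with a <= c among 21 elements.
This lattice is modular (diamonds M_m and their chain-products are modular).
Total violating triples: 0


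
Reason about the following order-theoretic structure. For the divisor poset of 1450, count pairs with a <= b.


The order relation is {(a,b) : a <= b}, reflexive so it includes (a,a).
Examples: (1,1), (1,10), (1,145), (1,1450), (1,2), ...
Total ordered pairs: 54


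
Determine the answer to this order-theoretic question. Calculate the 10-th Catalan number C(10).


C(n) = C(2n, n) / (n+1).
C(20, 10) = 184756
C(10) = 184756 / 11 = 16796


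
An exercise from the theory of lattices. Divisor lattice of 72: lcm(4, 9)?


Join=lcm.
gcd(4,9)=1
lcm=36


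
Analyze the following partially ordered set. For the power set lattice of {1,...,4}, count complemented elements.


An element a is complemented if some b has a meet b = bottom, a join b = top.
every subset A has complement S\A, so all elements are complemented.
Complemented elements: {}, {1}, {2}, {3}, {4}, {1,2}, ... (10 more)
Count: 16


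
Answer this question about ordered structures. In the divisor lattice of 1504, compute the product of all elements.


Divisors of 1504: [1, 2, 4, 8, 16, 32, 47, 94, 188, 376, 752, 1504]
Product = n^(d(n)/2) = 1504^(12/2)
Product = 11574094328649220096


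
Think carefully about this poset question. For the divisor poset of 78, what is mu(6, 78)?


In a divisor lattice, mu(a,b) = mu(b/a) where mu is the classical Mobius function.
b/a = 78/6 = 13
Prime factorization of 13: primes [13]
13 is squarefree with 1 prime factor(s), so mu(13) = (-1)^1 = -1


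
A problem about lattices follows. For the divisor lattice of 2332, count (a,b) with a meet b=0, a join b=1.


Complement pair (a,b): a meet b = bottom, a join b = top.
Here: gcd(a,b)=1 and lcm(a,b)=2332, i.e. a*b=2332 with a,b coprime.
Pairs found: (1,2332), (4,583), (11,212), (44,53), ... (4 more)
Total ordered pairs: 8


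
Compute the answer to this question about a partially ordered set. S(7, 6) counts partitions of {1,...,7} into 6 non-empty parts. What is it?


S(n,k) = k*S(n-1,k) + S(n-1,k-1).
S(6,6) = 1, S(6,5) = 15
S(7,6) = 6*1 + 15 = 6 + 15
S(7,6) = 21


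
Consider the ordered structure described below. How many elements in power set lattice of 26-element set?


Power set = 2^n.
2^26 = 67108864


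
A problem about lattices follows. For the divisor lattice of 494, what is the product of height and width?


Height = length of longest chain minus 1; width = size of largest antichain.
A maximum chain: 1 | 19 | 247 | 494  (height 3).
A maximum antichain: {2, 13, 19}  (width 3).
Product = 3 * 3 = 9


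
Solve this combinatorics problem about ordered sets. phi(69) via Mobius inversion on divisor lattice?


phi(n) = n * prod_{p|n} (1 - 1/p).
Prime divisors of 69: [3, 23]
phi(69) = 69 * (1 - 1/3) * (1 - 1/23)
phi(69) = 44


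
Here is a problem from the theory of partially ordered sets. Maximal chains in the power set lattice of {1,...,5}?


A maximal chain goes from the minimum element to a maximal element via cover relations.
Counting all min-to-max paths in the cover graph.
Total maximal chains: 120


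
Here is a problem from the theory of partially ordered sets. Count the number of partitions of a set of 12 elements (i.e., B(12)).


B(n) = number of set partitions of an n-element set.
B(n) satisfies the recurrence: B(n+1) = sum_k C(n,k)*B(k).
B(12) = 4213597


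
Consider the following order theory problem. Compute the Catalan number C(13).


C(n) = C(2n, n) / (n+1).
C(26, 13) = 10400600
C(13) = 10400600 / 14 = 742900


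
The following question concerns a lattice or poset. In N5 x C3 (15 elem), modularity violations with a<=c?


Modular law: if a <= c then a v (b ^ c) = (a v b) ^ c.
Check all triples (a,b,c) with a <= c among 15 elements.
  e.g. a=(a,0), b=(c,0), c=(b,0): lhs=(a,0) != rhs=(b,0)
  e.g. a=(a,0), b=(c,1), c=(b,0): lhs=(a,0) != rhs=(b,0)
Total violating triples: 18


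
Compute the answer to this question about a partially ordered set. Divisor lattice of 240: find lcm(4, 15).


In a divisor lattice, join = lcm (least common multiple).
gcd(4,15) = 1
lcm(4,15) = 4*15/gcd = 60/1 = 60


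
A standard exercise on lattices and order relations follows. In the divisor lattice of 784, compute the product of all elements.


Divisors of 784: [1, 2, 4, 7, 8, 14, 16, 28, 49, 56, 98, 112, 196, 392, 784]
Product = n^(d(n)/2) = 784^(15/2)
Product = 5097655355238390956032


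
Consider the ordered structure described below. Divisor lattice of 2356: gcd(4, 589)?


Meet=gcd.
gcd(4,589)=1


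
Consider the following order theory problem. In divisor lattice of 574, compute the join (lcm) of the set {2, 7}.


In a divisor lattice, join = lcm (least common multiple).
Compute lcm iteratively: start with first element, then lcm(current, next).
Elements: [2, 7]
lcm(2,7) = 14
Final lcm = 14


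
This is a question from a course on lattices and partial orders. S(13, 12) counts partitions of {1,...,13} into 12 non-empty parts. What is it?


S(n,k) = k*S(n-1,k) + S(n-1,k-1).
S(12,12) = 1, S(12,11) = 66
S(13,12) = 12*1 + 66 = 12 + 66
S(13,12) = 78


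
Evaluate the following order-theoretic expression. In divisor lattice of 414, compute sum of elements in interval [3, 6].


Interval [3,6] in divisors of 414: [3, 6]
Sum = 9


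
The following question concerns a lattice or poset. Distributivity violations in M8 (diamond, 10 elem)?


Distributive law: a ^ (b v c) = (a ^ b) v (a ^ c).
Check all 10^3 = 1000 ordered triples (a,b,c).
  e.g. a=a1, b=a2, c=a3: lhs=a1 != rhs=0
  e.g. a=a1, b=a2, c=a4: lhs=a1 != rhs=0
Total violating triples: 336


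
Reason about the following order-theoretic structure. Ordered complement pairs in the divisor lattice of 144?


Complement pair (a,b): a meet b = bottom, a join b = top.
Here: gcd(a,b)=1 and lcm(a,b)=144, i.e. a*b=144 with a,b coprime.
Pairs found: (1,144), (9,16), (16,9), (144,1)
Total ordered pairs: 4


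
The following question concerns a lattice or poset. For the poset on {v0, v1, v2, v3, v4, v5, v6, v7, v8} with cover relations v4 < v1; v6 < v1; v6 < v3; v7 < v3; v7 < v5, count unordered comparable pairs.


A comparable pair {a,b} has a < b or b < a in the order.
Count unordered pairs where one element is strictly below the other.
Examples: {v1,v4}, {v1,v6}, {v3,v6}, {v3,v7}, ...
Total comparable pairs: 5


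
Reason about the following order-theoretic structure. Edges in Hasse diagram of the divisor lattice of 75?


A cover relation a -< b holds when a < b with no c strictly between.
Cover relations:
  1 -< 3
  1 -< 5
  3 -< 15
  5 -< 15
  5 -< 25
  15 -< 75
  25 -< 75
Total: 7


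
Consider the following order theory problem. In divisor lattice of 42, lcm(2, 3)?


Join=lcm.
gcd(2,3)=1
lcm=6


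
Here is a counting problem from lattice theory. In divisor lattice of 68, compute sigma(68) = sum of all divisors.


sigma(n) = sum of divisors.
Divisors of 68: [1, 2, 4, 17, 34, 68]
Sum = 126


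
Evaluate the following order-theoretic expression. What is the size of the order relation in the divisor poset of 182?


The order relation is {(a,b) : a <= b}, reflexive so it includes (a,a).
Examples: (1,1), (1,13), (1,14), (1,182), (1,2), ...
Total ordered pairs: 27


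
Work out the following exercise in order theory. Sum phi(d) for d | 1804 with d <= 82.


Divisors of 1804 up to 82: [1, 2, 4, 11, 22, 41, 44, 82]
phi values: [1, 1, 2, 10, 10, 40, 20, 40]
Sum = 124


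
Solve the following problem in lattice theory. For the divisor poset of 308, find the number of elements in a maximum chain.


A chain is a totally ordered subset; we count the number of elements in a maximum chain.
Compute, for each element x, the size of the longest chain ending at x:
  1: 1
  2: 2
  7: 2
  11: 2
  4: 3
  14: 3
  ...
A maximum chain: 1 < 2 < 4 < 28 < 308
Number of elements in the longest chain: 5


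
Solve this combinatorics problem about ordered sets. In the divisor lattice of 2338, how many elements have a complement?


An element a is complemented if some b has a meet b = bottom, a join b = top.
a is complemented iff gcd(a, n/a)=1, i.e. a is a unitary divisor of 2338.
Complemented elements: 1, 2, 7, 14, 167, 334, ... (2 more)
Count: 8


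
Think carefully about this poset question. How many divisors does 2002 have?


Divisors of 2002: [1, 2, 7, 11, 13, 14, 22, 26, 77, 91, 143, 154, 182, 286, 1001, 2002]
Count: 16


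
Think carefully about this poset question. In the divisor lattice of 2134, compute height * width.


Height = length of longest chain minus 1; width = size of largest antichain.
A maximum chain: 1 | 97 | 1067 | 2134  (height 3).
A maximum antichain: {2, 11, 97}  (width 3).
Product = 3 * 3 = 9


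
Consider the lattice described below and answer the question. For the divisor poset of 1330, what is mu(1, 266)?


In a divisor lattice, mu(a,b) = mu(b/a) where mu is the classical Mobius function.
b/a = 266/1 = 266
Prime factorization of 266: primes [2, 7, 19]
266 is squarefree with 3 prime factor(s), so mu(266) = (-1)^3 = -1


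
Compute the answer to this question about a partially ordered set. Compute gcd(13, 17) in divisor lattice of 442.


In a divisor lattice, meet = gcd (greatest common divisor).
By Euclidean algorithm or factoring: gcd(13,17) = 1


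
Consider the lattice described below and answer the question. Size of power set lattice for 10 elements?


Power set = 2^n.
2^10 = 1024


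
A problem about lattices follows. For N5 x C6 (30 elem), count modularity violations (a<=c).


Modular law: if a <= c then a v (b ^ c) = (a v b) ^ c.
Check all triples (a,b,c) with a <= c among 30 elements.
  e.g. a=(a,0), b=(c,0), c=(b,0): lhs=(a,0) != rhs=(b,0)
  e.g. a=(a,0), b=(c,1), c=(b,0): lhs=(a,0) != rhs=(b,0)
Total violating triples: 126


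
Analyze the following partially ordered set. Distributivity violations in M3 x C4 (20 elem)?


Distributive law: a ^ (b v c) = (a ^ b) v (a ^ c).
Check all 20^3 = 8000 ordered triples (a,b,c).
  e.g. a=(a1,0), b=(a2,0), c=(a3,0): lhs=(a1,0) != rhs=(0,0)
  e.g. a=(a1,0), b=(a2,0), c=(a3,1): lhs=(a1,0) != rhs=(0,0)
Total violating triples: 384


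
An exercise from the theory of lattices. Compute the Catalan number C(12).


C(n) = C(2n, n) / (n+1).
C(24, 12) = 2704156
C(12) = 2704156 / 13 = 208012


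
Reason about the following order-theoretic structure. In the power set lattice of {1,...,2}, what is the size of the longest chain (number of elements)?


A chain is a totally ordered subset; we count the number of elements in a maximum chain.
Compute, for each element x, the size of the longest chain ending at x:
  {}: 1
  {1}: 2
  {2}: 2
  {1,2}: 3
A maximum chain: {} < {1} < {1,2}
Number of elements in the longest chain: 3


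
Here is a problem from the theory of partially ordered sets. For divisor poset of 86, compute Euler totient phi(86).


phi(n) = n * prod_{p|n} (1 - 1/p).
Prime divisors of 86: [2, 43]
phi(86) = 86 * (1 - 1/2) * (1 - 1/43)
phi(86) = 42


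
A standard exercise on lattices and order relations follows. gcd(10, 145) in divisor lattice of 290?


Meet=gcd.
gcd(10,145)=5


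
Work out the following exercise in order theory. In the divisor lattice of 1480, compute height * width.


Height = length of longest chain minus 1; width = size of largest antichain.
A maximum chain: 1 | 37 | 185 | 370 | 740 | 1480  (height 5).
A maximum antichain: {4, 10, 74, 185}  (width 4).
Product = 5 * 4 = 20


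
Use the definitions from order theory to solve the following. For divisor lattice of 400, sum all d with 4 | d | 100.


Interval [4,100] in divisors of 400: [4, 20, 100]
Sum = 124


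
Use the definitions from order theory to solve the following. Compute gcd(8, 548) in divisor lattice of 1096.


In a divisor lattice, meet = gcd (greatest common divisor).
By Euclidean algorithm or factoring: gcd(8,548) = 4


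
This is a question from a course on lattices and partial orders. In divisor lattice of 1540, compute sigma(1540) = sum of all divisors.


sigma(n) = sum of divisors.
Divisors of 1540: [1, 2, 4, 5, 7, 10, 11, 14, 20, 22, 28, 35, 44, 55, 70, 77, 110, 140, 154, 220, 308, 385, 770, 1540]
Sum = 4032


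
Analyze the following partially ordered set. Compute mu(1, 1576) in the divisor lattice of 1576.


In a divisor lattice, mu(a,b) = mu(b/a) where mu is the classical Mobius function.
b/a = 1576/1 = 1576
Prime factorization of 1576: primes [2, 197]
1576 is not squarefree, so mu(1576) = 0


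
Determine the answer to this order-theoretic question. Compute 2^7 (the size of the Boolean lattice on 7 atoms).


Power set = 2^n.
2^7 = 128


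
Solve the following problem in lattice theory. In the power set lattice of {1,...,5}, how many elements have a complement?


An element a is complemented if some b has a meet b = bottom, a join b = top.
every subset A has complement S\A, so all elements are complemented.
Complemented elements: {}, {1}, {2}, {3}, {4}, {5}, ... (26 more)
Count: 32


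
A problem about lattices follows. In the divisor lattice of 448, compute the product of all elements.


Divisors of 448: [1, 2, 4, 7, 8, 14, 16, 28, 32, 56, 64, 112, 224, 448]
Product = n^(d(n)/2) = 448^(14/2)
Product = 3621980417894121472


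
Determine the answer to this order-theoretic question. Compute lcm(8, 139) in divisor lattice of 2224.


In a divisor lattice, join = lcm (least common multiple).
gcd(8,139) = 1
lcm(8,139) = 8*139/gcd = 1112/1 = 1112


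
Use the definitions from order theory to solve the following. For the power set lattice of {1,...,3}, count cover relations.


A cover relation a -< b holds when a < b with no c strictly between.
Cover relations:
  {} -< {1}
  {} -< {2}
  {} -< {3}
  {1} -< {1,2}
  {1} -< {1,3}
  {2} -< {1,2}
  {2} -< {2,3}
  {3} -< {1,3}
  ...4 more
Total: 12


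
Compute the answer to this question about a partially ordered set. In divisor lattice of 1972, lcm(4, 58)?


Join=lcm.
gcd(4,58)=2
lcm=116


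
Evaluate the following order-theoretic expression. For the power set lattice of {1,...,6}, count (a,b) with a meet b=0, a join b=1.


Complement pair (a,b): a meet b = bottom, a join b = top.
Here: A intersect B = {} and A union B = {1,...,6}.
Pairs found: ({},{1,2,3,4,5,6}), ({1},{2,3,4,5,6}), ({2},{1,3,4,5,6}), ({3},{1,2,4,5,6}), ... (60 more)
Total ordered pairs: 64


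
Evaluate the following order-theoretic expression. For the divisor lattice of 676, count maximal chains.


A maximal chain goes from the minimum element to a maximal element via cover relations.
Counting all min-to-max paths in the cover graph.
Total maximal chains: 6


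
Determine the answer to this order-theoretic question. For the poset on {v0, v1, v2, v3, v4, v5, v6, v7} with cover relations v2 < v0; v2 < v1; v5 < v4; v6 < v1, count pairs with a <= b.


The order relation is {(a,b) : a <= b}, reflexive so it includes (a,a).
Examples: (v0,v0), (v1,v1), (v2,v0), (v2,v1), (v2,v2), ...
Total ordered pairs: 12


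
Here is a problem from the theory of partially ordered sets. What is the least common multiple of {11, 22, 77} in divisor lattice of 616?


In a divisor lattice, join = lcm (least common multiple).
Compute lcm iteratively: start with first element, then lcm(current, next).
Elements: [11, 22, 77]
lcm(11,22) = 22
lcm(22,77) = 154
Final lcm = 154


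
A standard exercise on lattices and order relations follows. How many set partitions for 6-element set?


B(n) = number of set partitions of an n-element set.
B(n) satisfies the recurrence: B(n+1) = sum_k C(n,k)*B(k).
B(6) = 203


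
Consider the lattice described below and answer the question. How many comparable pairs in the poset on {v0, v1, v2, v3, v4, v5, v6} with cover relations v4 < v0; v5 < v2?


A comparable pair {a,b} has a < b or b < a in the order.
Count unordered pairs where one element is strictly below the other.
Examples: {v0,v4}, {v2,v5}
Total comparable pairs: 2


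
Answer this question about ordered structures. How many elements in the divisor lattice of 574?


Divisors of 574: [1, 2, 7, 14, 41, 82, 287, 574]
Count: 8


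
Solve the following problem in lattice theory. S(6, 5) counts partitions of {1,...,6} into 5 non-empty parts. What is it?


S(n,k) = k*S(n-1,k) + S(n-1,k-1).
S(5,5) = 1, S(5,4) = 10
S(6,5) = 5*1 + 10 = 5 + 10
S(6,5) = 15


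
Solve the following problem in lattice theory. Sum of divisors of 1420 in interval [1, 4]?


Interval [1,4] in divisors of 1420: [1, 2, 4]
Sum = 7


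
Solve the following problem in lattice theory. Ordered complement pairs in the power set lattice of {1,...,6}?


Complement pair (a,b): a meet b = bottom, a join b = top.
Here: A intersect B = {} and A union B = {1,...,6}.
Pairs found: ({},{1,2,3,4,5,6}), ({1},{2,3,4,5,6}), ({2},{1,3,4,5,6}), ({3},{1,2,4,5,6}), ... (60 more)
Total ordered pairs: 64


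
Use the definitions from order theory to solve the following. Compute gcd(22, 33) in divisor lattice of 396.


In a divisor lattice, meet = gcd (greatest common divisor).
By Euclidean algorithm or factoring: gcd(22,33) = 11


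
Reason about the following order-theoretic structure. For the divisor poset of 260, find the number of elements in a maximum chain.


A chain is a totally ordered subset; we count the number of elements in a maximum chain.
Compute, for each element x, the size of the longest chain ending at x:
  1: 1
  2: 2
  5: 2
  13: 2
  4: 3
  10: 3
  ...
A maximum chain: 1 < 2 < 4 < 20 < 260
Number of elements in the longest chain: 5


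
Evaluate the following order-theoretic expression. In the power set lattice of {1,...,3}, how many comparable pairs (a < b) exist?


A comparable pair {a,b} has a < b or b < a in the order.
Count unordered pairs where one element is strictly below the other.
Examples: {{},{1}}, {{},{2}}, {{},{3}}, {{},{1,2}}, ...
Total comparable pairs: 19


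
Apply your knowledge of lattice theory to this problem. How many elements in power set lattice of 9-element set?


Power set = 2^n.
2^9 = 512


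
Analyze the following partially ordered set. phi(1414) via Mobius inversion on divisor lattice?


phi(n) = n * prod_{p|n} (1 - 1/p).
Prime divisors of 1414: [2, 7, 101]
phi(1414) = 1414 * (1 - 1/2) * (1 - 1/7) * (1 - 1/101)
phi(1414) = 600


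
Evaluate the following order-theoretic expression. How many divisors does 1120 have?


Divisors of 1120: [1, 2, 4, 5, 7, 8, 10, 14, 16, 20, 28, 32, 35, 40, 56, 70, 80, 112, 140, 160, 224, 280, 560, 1120]
Count: 24


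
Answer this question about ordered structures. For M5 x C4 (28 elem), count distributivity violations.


Distributive law: a ^ (b v c) = (a ^ b) v (a ^ c).
Check all 28^3 = 21952 ordered triples (a,b,c).
  e.g. a=(a1,0), b=(a2,0), c=(a3,0): lhs=(a1,0) != rhs=(0,0)
  e.g. a=(a1,0), b=(a2,0), c=(a3,1): lhs=(a1,0) != rhs=(0,0)
Total violating triples: 3840


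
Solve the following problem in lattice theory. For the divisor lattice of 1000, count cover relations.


A cover relation a -< b holds when a < b with no c strictly between.
Cover relations:
  1 -< 2
  1 -< 5
  2 -< 4
  2 -< 10
  4 -< 8
  4 -< 20
  5 -< 10
  5 -< 25
  ...16 more
Total: 24


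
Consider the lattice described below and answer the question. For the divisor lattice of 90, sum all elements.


sigma(n) = sum of divisors.
Divisors of 90: [1, 2, 3, 5, 6, 9, 10, 15, 18, 30, 45, 90]
Sum = 234


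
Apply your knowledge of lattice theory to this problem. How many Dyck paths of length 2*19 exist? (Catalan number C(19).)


C(n) = C(2n, n) / (n+1).
C(38, 19) = 35345263800
C(19) = 35345263800 / 20 = 1767263190


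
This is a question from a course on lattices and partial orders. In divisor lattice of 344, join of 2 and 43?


In a divisor lattice, join = lcm (least common multiple).
gcd(2,43) = 1
lcm(2,43) = 2*43/gcd = 86/1 = 86


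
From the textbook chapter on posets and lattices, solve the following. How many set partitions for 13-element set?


B(n) = number of set partitions of an n-element set.
B(n) satisfies the recurrence: B(n+1) = sum_k C(n,k)*B(k).
B(13) = 27644437


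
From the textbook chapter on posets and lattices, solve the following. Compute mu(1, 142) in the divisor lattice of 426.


In a divisor lattice, mu(a,b) = mu(b/a) where mu is the classical Mobius function.
b/a = 142/1 = 142
Prime factorization of 142: primes [2, 71]
142 is squarefree with 2 prime factor(s), so mu(142) = (-1)^2 = 1


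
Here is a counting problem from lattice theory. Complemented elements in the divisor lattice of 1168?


An element a is complemented if some b has a meet b = bottom, a join b = top.
a is complemented iff gcd(a, n/a)=1, i.e. a is a unitary divisor of 1168.
Complemented elements: 1, 16, 73, 1168
Count: 4


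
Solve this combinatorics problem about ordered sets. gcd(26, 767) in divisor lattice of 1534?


Meet=gcd.
gcd(26,767)=13


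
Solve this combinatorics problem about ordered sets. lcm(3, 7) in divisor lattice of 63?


Join=lcm.
gcd(3,7)=1
lcm=21


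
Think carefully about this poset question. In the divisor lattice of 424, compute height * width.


Height = length of longest chain minus 1; width = size of largest antichain.
A maximum chain: 1 | 53 | 106 | 212 | 424  (height 4).
A maximum antichain: {2, 53}  (width 2).
Product = 4 * 2 = 8


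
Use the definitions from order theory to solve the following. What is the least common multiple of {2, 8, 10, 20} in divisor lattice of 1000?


In a divisor lattice, join = lcm (least common multiple).
Compute lcm iteratively: start with first element, then lcm(current, next).
Elements: [2, 8, 10, 20]
lcm(2,8) = 8
lcm(8,10) = 40
lcm(40,20) = 40
Final lcm = 40


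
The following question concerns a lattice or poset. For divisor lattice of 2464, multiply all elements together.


Divisors of 2464: [1, 2, 4, 7, 8, 11, 14, 16, 22, 28, 32, 44, 56, 77, 88, 112, 154, 176, 224, 308, 352, 616, 1232, 2464]
Product = n^(d(n)/2) = 2464^(24/2)
Product = 50082781634695956879921596112047907536896


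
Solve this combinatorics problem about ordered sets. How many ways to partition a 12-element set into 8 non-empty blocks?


S(n,k) = k*S(n-1,k) + S(n-1,k-1).
S(11,8) = 11880, S(11,7) = 63987
S(12,8) = 8*11880 + 63987 = 95040 + 63987
S(12,8) = 159027


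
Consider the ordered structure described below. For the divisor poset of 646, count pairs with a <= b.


The order relation is {(a,b) : a <= b}, reflexive so it includes (a,a).
Examples: (1,1), (1,17), (1,19), (1,2), (1,323), ...
Total ordered pairs: 27


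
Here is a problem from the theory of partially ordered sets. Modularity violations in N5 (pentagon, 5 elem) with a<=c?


Modular law: if a <= c then a v (b ^ c) = (a v b) ^ c.
Check all triples (a,b,c) with a <= c among 5 elements.
  e.g. a=a, b=c, c=b: lhs=a != rhs=b
Total violating triples: 1


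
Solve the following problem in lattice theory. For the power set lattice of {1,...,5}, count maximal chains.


A maximal chain goes from the minimum element to a maximal element via cover relations.
Counting all min-to-max paths in the cover graph.
Total maximal chains: 120


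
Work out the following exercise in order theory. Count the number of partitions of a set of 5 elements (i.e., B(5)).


B(n) = number of set partitions of an n-element set.
B(n) satisfies the recurrence: B(n+1) = sum_k C(n,k)*B(k).
B(5) = 52


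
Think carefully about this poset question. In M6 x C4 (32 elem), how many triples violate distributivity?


Distributive law: a ^ (b v c) = (a ^ b) v (a ^ c).
Check all 32^3 = 32768 ordered triples (a,b,c).
  e.g. a=(a1,0), b=(a2,0), c=(a3,0): lhs=(a1,0) != rhs=(0,0)
  e.g. a=(a1,0), b=(a2,0), c=(a3,1): lhs=(a1,0) != rhs=(0,0)
Total violating triples: 7680


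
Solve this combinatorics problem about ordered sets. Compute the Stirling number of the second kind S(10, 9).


S(n,k) = k*S(n-1,k) + S(n-1,k-1).
S(9,9) = 1, S(9,8) = 36
S(10,9) = 9*1 + 36 = 9 + 36
S(10,9) = 45


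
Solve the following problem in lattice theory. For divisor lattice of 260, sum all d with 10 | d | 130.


Interval [10,130] in divisors of 260: [10, 130]
Sum = 140


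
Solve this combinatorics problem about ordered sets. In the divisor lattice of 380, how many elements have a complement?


An element a is complemented if some b has a meet b = bottom, a join b = top.
a is complemented iff gcd(a, n/a)=1, i.e. a is a unitary divisor of 380.
Complemented elements: 1, 4, 5, 19, 20, 76, ... (2 more)
Count: 8


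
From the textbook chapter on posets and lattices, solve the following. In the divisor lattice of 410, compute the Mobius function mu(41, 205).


In a divisor lattice, mu(a,b) = mu(b/a) where mu is the classical Mobius function.
b/a = 205/41 = 5
Prime factorization of 5: primes [5]
5 is squarefree with 1 prime factor(s), so mu(5) = (-1)^1 = -1


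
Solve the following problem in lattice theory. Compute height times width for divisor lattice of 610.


Height = length of longest chain minus 1; width = size of largest antichain.
A maximum chain: 1 | 61 | 305 | 610  (height 3).
A maximum antichain: {2, 5, 61}  (width 3).
Product = 3 * 3 = 9


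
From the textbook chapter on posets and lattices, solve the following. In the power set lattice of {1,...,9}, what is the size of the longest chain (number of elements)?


A chain is a totally ordered subset; we count the number of elements in a maximum chain.
Compute, for each element x, the size of the longest chain ending at x:
  {}: 1
  {1}: 2
  {2}: 2
  {3}: 2
  {4}: 2
  {5}: 2
  ...
A maximum chain: {} < {1} < {1,2} < {1,2,3} < {1,2,3,4} < {1,2,3,4,5} < {1,2,3,4,5,6} < {1,2,3,4,5,6,7} < {1,2,3,4,5,6,7,8} < {1,2,3,4,5,6,7,8,9}
Number of elements in the longest chain: 10


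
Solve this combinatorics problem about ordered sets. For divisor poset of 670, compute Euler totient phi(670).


phi(n) = n * prod_{p|n} (1 - 1/p).
Prime divisors of 670: [2, 5, 67]
phi(670) = 670 * (1 - 1/2) * (1 - 1/5) * (1 - 1/67)
phi(670) = 264


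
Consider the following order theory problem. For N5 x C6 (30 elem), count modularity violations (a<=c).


Modular law: if a <= c then a v (b ^ c) = (a v b) ^ c.
Check all triples (a,b,c) with a <= c among 30 elements.
  e.g. a=(a,0), b=(c,0), c=(b,0): lhs=(a,0) != rhs=(b,0)
  e.g. a=(a,0), b=(c,1), c=(b,0): lhs=(a,0) != rhs=(b,0)
Total violating triples: 126


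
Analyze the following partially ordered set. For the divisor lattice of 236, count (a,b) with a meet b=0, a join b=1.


Complement pair (a,b): a meet b = bottom, a join b = top.
Here: gcd(a,b)=1 and lcm(a,b)=236, i.e. a*b=236 with a,b coprime.
Pairs found: (1,236), (4,59), (59,4), (236,1)
Total ordered pairs: 4


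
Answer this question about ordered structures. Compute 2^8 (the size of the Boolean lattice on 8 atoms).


Power set = 2^n.
2^8 = 256


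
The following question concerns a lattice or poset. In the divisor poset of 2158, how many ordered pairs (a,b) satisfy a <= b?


The order relation is {(a,b) : a <= b}, reflexive so it includes (a,a).
Examples: (1,1), (1,1079), (1,13), (1,166), (1,2), ...
Total ordered pairs: 27


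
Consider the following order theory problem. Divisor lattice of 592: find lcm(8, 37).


In a divisor lattice, join = lcm (least common multiple).
gcd(8,37) = 1
lcm(8,37) = 8*37/gcd = 296/1 = 296


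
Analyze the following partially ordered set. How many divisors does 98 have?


Divisors of 98: [1, 2, 7, 14, 49, 98]
Count: 6


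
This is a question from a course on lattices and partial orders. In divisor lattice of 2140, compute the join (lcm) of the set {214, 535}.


In a divisor lattice, join = lcm (least common multiple).
Compute lcm iteratively: start with first element, then lcm(current, next).
Elements: [214, 535]
lcm(214,535) = 1070
Final lcm = 1070


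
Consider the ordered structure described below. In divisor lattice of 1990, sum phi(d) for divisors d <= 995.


Divisors of 1990 up to 995: [1, 2, 5, 10, 199, 398, 995]
phi values: [1, 1, 4, 4, 198, 198, 792]
Sum = 1198


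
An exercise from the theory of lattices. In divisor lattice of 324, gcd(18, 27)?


Meet=gcd.
gcd(18,27)=9


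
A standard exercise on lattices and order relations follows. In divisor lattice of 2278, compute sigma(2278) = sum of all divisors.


sigma(n) = sum of divisors.
Divisors of 2278: [1, 2, 17, 34, 67, 134, 1139, 2278]
Sum = 3672


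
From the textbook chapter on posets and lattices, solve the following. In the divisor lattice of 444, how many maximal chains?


A maximal chain goes from the minimum element to a maximal element via cover relations.
Counting all min-to-max paths in the cover graph.
Total maximal chains: 12


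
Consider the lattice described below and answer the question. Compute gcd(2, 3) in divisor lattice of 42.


In a divisor lattice, meet = gcd (greatest common divisor).
By Euclidean algorithm or factoring: gcd(2,3) = 1


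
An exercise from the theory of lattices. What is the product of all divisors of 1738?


Divisors of 1738: [1, 2, 11, 22, 79, 158, 869, 1738]
Product = n^(d(n)/2) = 1738^(8/2)
Product = 9124290174736


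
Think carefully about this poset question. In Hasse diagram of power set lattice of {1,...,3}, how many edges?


A cover relation a -< b holds when a < b with no c strictly between.
Cover relations:
  {} -< {1}
  {} -< {2}
  {} -< {3}
  {1} -< {1,2}
  {1} -< {1,3}
  {2} -< {1,2}
  {2} -< {2,3}
  {3} -< {1,3}
  ...4 more
Total: 12


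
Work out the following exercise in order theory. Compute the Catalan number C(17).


C(n) = C(2n, n) / (n+1).
C(34, 17) = 2333606220
C(17) = 2333606220 / 18 = 129644790


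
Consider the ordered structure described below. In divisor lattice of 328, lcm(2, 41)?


Join=lcm.
gcd(2,41)=1
lcm=82


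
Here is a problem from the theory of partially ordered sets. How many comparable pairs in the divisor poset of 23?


A comparable pair {a,b} has a < b or b < a in the order.
Count unordered pairs where one element is strictly below the other.
Examples: {1,23}
Total comparable pairs: 1


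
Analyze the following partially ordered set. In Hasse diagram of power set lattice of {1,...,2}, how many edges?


A cover relation a -< b holds when a < b with no c strictly between.
Cover relations:
  {} -< {1}
  {} -< {2}
  {1} -< {1,2}
  {2} -< {1,2}
Total: 4


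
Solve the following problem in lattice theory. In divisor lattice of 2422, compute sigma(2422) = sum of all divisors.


sigma(n) = sum of divisors.
Divisors of 2422: [1, 2, 7, 14, 173, 346, 1211, 2422]
Sum = 4176


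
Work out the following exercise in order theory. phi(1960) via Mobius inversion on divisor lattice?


phi(n) = n * prod_{p|n} (1 - 1/p).
Prime divisors of 1960: [2, 5, 7]
phi(1960) = 1960 * (1 - 1/2) * (1 - 1/5) * (1 - 1/7)
phi(1960) = 672


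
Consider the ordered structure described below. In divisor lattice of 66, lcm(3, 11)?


Join=lcm.
gcd(3,11)=1
lcm=33


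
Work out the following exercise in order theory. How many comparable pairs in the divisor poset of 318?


A comparable pair {a,b} has a < b or b < a in the order.
Count unordered pairs where one element is strictly below the other.
Examples: {1,2}, {1,3}, {1,6}, {1,53}, ...
Total comparable pairs: 19


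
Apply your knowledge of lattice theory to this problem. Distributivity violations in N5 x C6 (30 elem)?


Distributive law: a ^ (b v c) = (a ^ b) v (a ^ c).
Check all 30^3 = 27000 ordered triples (a,b,c).
  e.g. a=(b,0), b=(a,0), c=(c,0): lhs=(b,0) != rhs=(a,0)
  e.g. a=(b,0), b=(a,0), c=(c,1): lhs=(b,0) != rhs=(a,0)
Total violating triples: 432


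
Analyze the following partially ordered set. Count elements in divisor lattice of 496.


Divisors of 496: [1, 2, 4, 8, 16, 31, 62, 124, 248, 496]
Count: 10


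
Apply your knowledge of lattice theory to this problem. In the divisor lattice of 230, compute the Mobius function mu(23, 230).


In a divisor lattice, mu(a,b) = mu(b/a) where mu is the classical Mobius function.
b/a = 230/23 = 10
Prime factorization of 10: primes [2, 5]
10 is squarefree with 2 prime factor(s), so mu(10) = (-1)^2 = 1


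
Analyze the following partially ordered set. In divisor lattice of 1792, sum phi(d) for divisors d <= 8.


Divisors of 1792 up to 8: [1, 2, 4, 7, 8]
phi values: [1, 1, 2, 6, 4]
Sum = 14


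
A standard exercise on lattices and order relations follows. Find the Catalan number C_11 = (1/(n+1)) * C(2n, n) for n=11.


C(n) = C(2n, n) / (n+1).
C(22, 11) = 705432
C(11) = 705432 / 12 = 58786


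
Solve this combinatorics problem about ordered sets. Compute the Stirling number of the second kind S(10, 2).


S(n,k) = k*S(n-1,k) + S(n-1,k-1).
S(9,2) = 255, S(9,1) = 1
S(10,2) = 2*255 + 1 = 510 + 1
S(10,2) = 511


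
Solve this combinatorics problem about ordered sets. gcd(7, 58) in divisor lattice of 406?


Meet=gcd.
gcd(7,58)=1


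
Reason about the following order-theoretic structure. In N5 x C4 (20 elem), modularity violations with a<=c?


Modular law: if a <= c then a v (b ^ c) = (a v b) ^ c.
Check all triples (a,b,c) with a <= c among 20 elements.
  e.g. a=(a,0), b=(c,0), c=(b,0): lhs=(a,0) != rhs=(b,0)
  e.g. a=(a,0), b=(c,1), c=(b,0): lhs=(a,0) != rhs=(b,0)
Total violating triples: 40


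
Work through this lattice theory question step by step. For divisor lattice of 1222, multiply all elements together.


Divisors of 1222: [1, 2, 13, 26, 47, 94, 611, 1222]
Product = n^(d(n)/2) = 1222^(8/2)
Product = 2229897104656


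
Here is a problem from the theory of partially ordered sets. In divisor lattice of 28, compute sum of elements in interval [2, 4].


Interval [2,4] in divisors of 28: [2, 4]
Sum = 6


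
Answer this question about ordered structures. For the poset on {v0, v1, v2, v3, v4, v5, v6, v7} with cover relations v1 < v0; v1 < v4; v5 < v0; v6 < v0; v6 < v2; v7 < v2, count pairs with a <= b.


The order relation is {(a,b) : a <= b}, reflexive so it includes (a,a).
Examples: (v0,v0), (v1,v0), (v1,v1), (v1,v4), (v2,v2), ...
Total ordered pairs: 14


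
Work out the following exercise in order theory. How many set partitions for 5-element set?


B(n) = number of set partitions of an n-element set.
B(n) satisfies the recurrence: B(n+1) = sum_k C(n,k)*B(k).
B(5) = 52


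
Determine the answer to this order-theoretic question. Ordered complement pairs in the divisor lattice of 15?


Complement pair (a,b): a meet b = bottom, a join b = top.
Here: gcd(a,b)=1 and lcm(a,b)=15, i.e. a*b=15 with a,b coprime.
Pairs found: (1,15), (3,5), (5,3), (15,1)
Total ordered pairs: 4


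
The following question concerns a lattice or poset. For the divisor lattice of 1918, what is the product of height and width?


Height = length of longest chain minus 1; width = size of largest antichain.
A maximum chain: 1 | 137 | 959 | 1918  (height 3).
A maximum antichain: {2, 7, 137}  (width 3).
Product = 3 * 3 = 9


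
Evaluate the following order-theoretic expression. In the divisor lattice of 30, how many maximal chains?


A maximal chain goes from the minimum element to a maximal element via cover relations.
Counting all min-to-max paths in the cover graph.
Total maximal chains: 6


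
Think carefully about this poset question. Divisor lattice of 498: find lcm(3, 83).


In a divisor lattice, join = lcm (least common multiple).
gcd(3,83) = 1
lcm(3,83) = 3*83/gcd = 249/1 = 249


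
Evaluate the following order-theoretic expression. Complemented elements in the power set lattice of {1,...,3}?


An element a is complemented if some b has a meet b = bottom, a join b = top.
every subset A has complement S\A, so all elements are complemented.
Complemented elements: {}, {1}, {2}, {3}, {1,2}, {1,3}, ... (2 more)
Count: 8


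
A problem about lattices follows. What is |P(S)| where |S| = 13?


Power set = 2^n.
2^13 = 8192


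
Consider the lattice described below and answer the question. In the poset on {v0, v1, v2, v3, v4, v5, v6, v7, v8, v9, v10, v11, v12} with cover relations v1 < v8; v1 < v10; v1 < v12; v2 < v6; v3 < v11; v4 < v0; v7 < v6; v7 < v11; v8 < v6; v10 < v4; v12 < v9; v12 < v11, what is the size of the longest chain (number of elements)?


A chain is a totally ordered subset; we count the number of elements in a maximum chain.
Compute, for each element x, the size of the longest chain ending at x:
  v1: 1
  v2: 1
  v3: 1
  v5: 1
  v7: 1
  v8: 2
  ...
A maximum chain: v1 < v10 < v4 < v0
Number of elements in the longest chain: 4


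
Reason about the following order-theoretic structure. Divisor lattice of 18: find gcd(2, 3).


In a divisor lattice, meet = gcd (greatest common divisor).
By Euclidean algorithm or factoring: gcd(2,3) = 1


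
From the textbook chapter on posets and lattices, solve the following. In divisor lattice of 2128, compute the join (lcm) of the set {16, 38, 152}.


In a divisor lattice, join = lcm (least common multiple).
Compute lcm iteratively: start with first element, then lcm(current, next).
Elements: [16, 38, 152]
lcm(16,38) = 304
lcm(304,152) = 304
Final lcm = 304


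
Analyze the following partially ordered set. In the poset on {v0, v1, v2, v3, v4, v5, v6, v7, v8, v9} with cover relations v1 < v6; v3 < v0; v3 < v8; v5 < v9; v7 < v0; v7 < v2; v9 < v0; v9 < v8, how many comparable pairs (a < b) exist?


A comparable pair {a,b} has a < b or b < a in the order.
Count unordered pairs where one element is strictly below the other.
Examples: {v0,v3}, {v0,v5}, {v0,v7}, {v0,v9}, ...
Total comparable pairs: 10
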